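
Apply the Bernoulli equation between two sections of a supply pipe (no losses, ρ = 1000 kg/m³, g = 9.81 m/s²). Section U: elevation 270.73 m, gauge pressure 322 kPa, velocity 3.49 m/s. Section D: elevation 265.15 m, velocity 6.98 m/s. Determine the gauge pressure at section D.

P₂ ≈ 358 kPa

Pressure head at U: ψ₁ = P₁/(ρg) = 322×1000 / (1000 × 9.81) = 32.82 m.
Velocity heads: v₁²/2g = 3.49²/19.62 = 0.621 m; v₂²/2g = 6.98²/19.62 = 2.483 m.
Total head H = z₁ + ψ₁ + v₁²/2g = 270.73 + 32.82 + 0.621 = 304.17 m.
ψ₂ = H − z₂ − v₂²/2g = 304.17 − 265.15 − 2.483 = 36.54 m.
P₂ = ρgψ₂ = 1000 × 9.81 × 36.54 ≈ 358 kPa.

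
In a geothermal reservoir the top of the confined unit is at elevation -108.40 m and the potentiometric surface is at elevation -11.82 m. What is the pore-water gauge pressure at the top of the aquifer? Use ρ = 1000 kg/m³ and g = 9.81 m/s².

P ≈ 947 kPa

Pressure head at the aquifer top: ψ = h − z = -11.82 − (-108.40) = 96.58 m.
P = ρgψ = 1000 × 9.81 × 96.58 = 947450 Pa ≈ 947 kPa.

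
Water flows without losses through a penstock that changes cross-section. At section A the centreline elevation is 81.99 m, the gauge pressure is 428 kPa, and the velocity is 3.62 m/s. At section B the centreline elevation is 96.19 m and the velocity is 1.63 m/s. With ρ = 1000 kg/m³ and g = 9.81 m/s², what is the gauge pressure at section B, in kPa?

P₂ ≈ 294 kPa

Pressure head at A: ψ₁ = P₁/(ρg) = 428×1000 / (1000 × 9.81) = 43.63 m.
Velocity heads: v₁²/2g = 3.62²/19.62 = 0.668 m; v₂²/2g = 1.63²/19.62 = 0.135 m.
Total head H = z₁ + ψ₁ + v₁²/2g = 81.99 + 43.63 + 0.668 = 126.29 m.
ψ₂ = H − z₂ − v₂²/2g = 126.29 − 96.19 − 0.135 = 29.97 m.
P₂ = ρgψ₂ = 1000 × 9.81 × 29.97 ≈ 294 kPa.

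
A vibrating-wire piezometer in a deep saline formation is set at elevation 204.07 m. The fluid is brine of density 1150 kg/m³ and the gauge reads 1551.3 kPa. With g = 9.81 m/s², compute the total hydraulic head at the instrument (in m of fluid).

ψ = P/(ρg) = 1551.3×1000 / (1150 × 9.81) = 137.51 m.
h = z + ψ = 204.07 + 137.51 = 341.58 m.

h ≈ 341.58 m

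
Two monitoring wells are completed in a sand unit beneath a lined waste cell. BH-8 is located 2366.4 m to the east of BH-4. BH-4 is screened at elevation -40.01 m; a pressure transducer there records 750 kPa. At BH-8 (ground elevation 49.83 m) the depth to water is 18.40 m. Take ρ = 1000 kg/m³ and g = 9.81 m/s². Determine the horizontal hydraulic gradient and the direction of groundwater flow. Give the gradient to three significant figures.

Pressure head at BH-4: ψ = P/(ρg) = 750×1000 / (1000 × 9.81) = 76.45 m.
Total head at BH-4: h = z + ψ = -40.01 + 76.45 = 36.44 m.
Total head at BH-8: h = 49.83 − 18.40 = 31.43 m.
Head difference: h(BH-4) − h(BH-8) = 36.44 − 31.43 = 5.01 m.
Hydraulic gradient: i = |Δh| / L = 5.01 / 2366.4 = 0.00212.
Flow is from higher to lower head: from BH-4 toward BH-8, i.e. toward the east.

i ≈ 0.00212; groundwater flows toward the east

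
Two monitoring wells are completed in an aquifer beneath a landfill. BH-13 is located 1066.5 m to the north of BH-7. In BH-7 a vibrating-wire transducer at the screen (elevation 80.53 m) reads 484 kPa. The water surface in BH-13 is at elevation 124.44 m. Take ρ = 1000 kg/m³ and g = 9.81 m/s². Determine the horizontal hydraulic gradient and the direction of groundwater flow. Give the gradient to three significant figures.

i ≈ 0.00509; groundwater flows toward the north

Pressure head at BH-7: ψ = P/(ρg) = 484×1000 / (1000 × 9.81) = 49.34 m.
Total head at BH-7: h = z + ψ = 80.53 + 49.34 = 129.87 m.
Total head at BH-13: h = 124.44 m (water level in the piezometer is the total head).
Head difference: h(BH-7) − h(BH-13) = 129.87 − 124.44 = 5.43 m.
Hydraulic gradient: i = |Δh| / L = 5.43 / 1066.5 = 0.00509.
Flow is from higher to lower head: from BH-7 toward BH-13, i.e. toward the north.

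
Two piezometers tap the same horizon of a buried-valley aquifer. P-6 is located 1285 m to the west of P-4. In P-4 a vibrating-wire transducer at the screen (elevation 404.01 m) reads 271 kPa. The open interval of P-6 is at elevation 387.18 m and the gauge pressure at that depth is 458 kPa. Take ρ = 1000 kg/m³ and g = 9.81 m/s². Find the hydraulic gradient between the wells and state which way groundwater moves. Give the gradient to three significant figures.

Pressure head at P-4: ψ = P/(ρg) = 271×1000 / (1000 × 9.81) = 27.62 m.
Total head at P-4: h = z + ψ = 404.01 + 27.62 = 431.63 m.
Pressure head at P-6: ψ = P/(ρg) = 458×1000 / (1000 × 9.81) = 46.69 m.
Total head at P-6: h = z + ψ = 387.18 + 46.69 = 433.87 m.
Head difference: h(P-4) − h(P-6) = 431.63 − 433.87 = -2.24 m.
Hydraulic gradient: i = |Δh| / L = 2.24 / 1285 = 0.00174.
Flow is from higher to lower head: from P-6 toward P-4, i.e. toward the east.

i ≈ 0.00174; groundwater flows toward the east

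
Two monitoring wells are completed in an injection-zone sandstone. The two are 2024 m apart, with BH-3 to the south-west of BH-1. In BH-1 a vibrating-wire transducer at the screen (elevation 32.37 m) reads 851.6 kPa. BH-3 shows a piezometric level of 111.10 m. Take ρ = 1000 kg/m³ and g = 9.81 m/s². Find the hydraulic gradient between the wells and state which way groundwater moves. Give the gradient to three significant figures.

Pressure head at BH-1: ψ = P/(ρg) = 851.6×1000 / (1000 × 9.81) = 86.81 m.
Total head at BH-1: h = z + ψ = 32.37 + 86.81 = 119.18 m.
Total head at BH-3: h = 111.10 m (water level in the piezometer is the total head).
Head difference: h(BH-1) − h(BH-3) = 119.18 − 111.10 = 8.08 m.
Hydraulic gradient: i = |Δh| / L = 8.08 / 2024 = 0.00399.
Flow is from higher to lower head: from BH-1 toward BH-3, i.e. toward the south-west.

i ≈ 0.00399; groundwater flows toward the south-west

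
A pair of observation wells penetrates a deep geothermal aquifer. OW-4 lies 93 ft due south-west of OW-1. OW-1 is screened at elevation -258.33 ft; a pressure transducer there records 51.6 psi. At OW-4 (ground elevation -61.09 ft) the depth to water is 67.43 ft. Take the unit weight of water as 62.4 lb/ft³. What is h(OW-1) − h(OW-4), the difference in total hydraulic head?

Δh ≈ -10.73 ft

Pressure head at OW-1: ψ = 144·P/γ = 144 × 51.6 / 62.4 = 119.08 ft.
Total head at OW-1: h = z + ψ = -258.33 + 119.08 = -139.25 ft.
Total head at OW-4: h = -61.09 − 67.43 = -128.52 ft.
Head difference: h(OW-1) − h(OW-4) = -139.25 − (-128.52) = -10.73 ft.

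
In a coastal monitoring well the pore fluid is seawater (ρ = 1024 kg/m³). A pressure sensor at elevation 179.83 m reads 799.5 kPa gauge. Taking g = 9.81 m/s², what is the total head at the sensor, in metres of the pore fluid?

h ≈ 259.42 m

ψ = P/(ρg) = 799.5×1000 / (1024 × 9.81) = 79.59 m.
h = z + ψ = 179.83 + 79.59 = 259.42 m.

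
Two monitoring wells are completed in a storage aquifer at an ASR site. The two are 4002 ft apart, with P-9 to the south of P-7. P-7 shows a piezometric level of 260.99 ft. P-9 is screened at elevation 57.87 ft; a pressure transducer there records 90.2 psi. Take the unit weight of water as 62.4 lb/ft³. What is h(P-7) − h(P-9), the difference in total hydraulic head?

Total head at P-7: h = 260.99 ft (water level in the piezometer is the total head).
Pressure head at P-9: ψ = 144·P/γ = 144 × 90.2 / 62.4 = 208.15 ft.
Total head at P-9: h = z + ψ = 57.87 + 208.15 = 266.02 ft.
Head difference: h(P-7) − h(P-9) = 260.99 − 266.02 = -5.03 ft.

Δh ≈ -5.03 ft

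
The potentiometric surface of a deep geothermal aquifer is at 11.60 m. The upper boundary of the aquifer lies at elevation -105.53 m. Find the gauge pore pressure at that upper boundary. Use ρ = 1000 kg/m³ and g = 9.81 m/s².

Pressure head at the aquifer top: ψ = h − z = 11.60 − (-105.53) = 117.13 m.
P = ρgψ = 1000 × 9.81 × 117.13 = 1149045 Pa ≈ 1150 kPa.

P ≈ 1150 kPa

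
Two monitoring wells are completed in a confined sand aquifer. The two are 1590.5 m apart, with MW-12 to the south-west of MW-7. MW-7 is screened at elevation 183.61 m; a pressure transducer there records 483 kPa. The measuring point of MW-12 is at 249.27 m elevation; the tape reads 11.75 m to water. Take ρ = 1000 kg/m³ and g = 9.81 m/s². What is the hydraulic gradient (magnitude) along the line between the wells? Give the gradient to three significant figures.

i ≈ 0.00294

Pressure head at MW-7: ψ = P/(ρg) = 483×1000 / (1000 × 9.81) = 49.24 m.
Total head at MW-7: h = z + ψ = 183.61 + 49.24 = 232.85 m.
Total head at MW-12: h = 249.27 − 11.75 = 237.52 m.
Head difference: h(MW-7) − h(MW-12) = 232.85 − 237.52 = -4.67 m.
Hydraulic gradient: i = |Δh| / L = 4.67 / 1590.5 = 0.00294.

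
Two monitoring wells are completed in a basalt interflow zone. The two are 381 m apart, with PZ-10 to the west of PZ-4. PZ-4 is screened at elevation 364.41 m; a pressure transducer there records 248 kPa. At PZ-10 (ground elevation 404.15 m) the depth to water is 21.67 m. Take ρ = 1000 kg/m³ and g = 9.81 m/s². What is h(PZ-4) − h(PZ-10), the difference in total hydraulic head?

Pressure head at PZ-4: ψ = P/(ρg) = 248×1000 / (1000 × 9.81) = 25.28 m.
Total head at PZ-4: h = z + ψ = 364.41 + 25.28 = 389.69 m.
Total head at PZ-10: h = 404.15 − 21.67 = 382.48 m.
Head difference: h(PZ-4) − h(PZ-10) = 389.69 − 382.48 = 7.21 m.

Δh ≈ 7.21 m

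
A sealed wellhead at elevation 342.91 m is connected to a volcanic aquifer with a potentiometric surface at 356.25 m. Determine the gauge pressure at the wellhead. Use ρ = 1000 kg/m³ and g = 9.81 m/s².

Head above the cap: Δh = 356.25 − 342.91 = 13.34 m.
P = ρgΔh = 1000 × 9.81 × 13.34 = 130865 Pa ≈ 131 kPa.

P ≈ 131 kPa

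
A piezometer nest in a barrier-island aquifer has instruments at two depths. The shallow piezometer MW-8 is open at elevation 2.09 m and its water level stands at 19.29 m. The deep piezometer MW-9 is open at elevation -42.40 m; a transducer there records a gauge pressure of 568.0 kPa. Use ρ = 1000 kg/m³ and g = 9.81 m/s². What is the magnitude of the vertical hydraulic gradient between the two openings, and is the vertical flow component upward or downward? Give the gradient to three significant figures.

Total head at MW-8: h = 19.29 m (water level in the standpipe).
Pressure head at MW-9: ψ = P/(ρg) = 568.0×1000 / (1000 × 9.81) = 57.90 m.
Total head at MW-9: h = z + ψ = -42.40 + 57.90 = 15.50 m.
Δh = h(MW-8) − h(MW-9) = 19.29 − 15.50 = 3.79 m.
Vertical separation Δz = 2.09 − (-42.40) = 44.49 m.
|i_v| = |Δh| / Δz = 3.79 / 44.49 = 0.0852.
Head is higher in the shallow piezometer, so vertical flow is downward (recharge condition).

|i_v| ≈ 0.0852; vertical flow is downward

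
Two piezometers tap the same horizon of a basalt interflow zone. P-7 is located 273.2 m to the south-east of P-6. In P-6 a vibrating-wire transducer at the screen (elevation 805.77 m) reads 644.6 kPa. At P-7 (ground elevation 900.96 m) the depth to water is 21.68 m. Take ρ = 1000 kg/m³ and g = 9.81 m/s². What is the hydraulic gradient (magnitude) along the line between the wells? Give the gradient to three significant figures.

i ≈ 0.0286

Pressure head at P-6: ψ = P/(ρg) = 644.6×1000 / (1000 × 9.81) = 65.71 m.
Total head at P-6: h = z + ψ = 805.77 + 65.71 = 871.48 m.
Total head at P-7: h = 900.96 − 21.68 = 879.28 m.
Head difference: h(P-6) − h(P-7) = 871.48 − 879.28 = -7.80 m.
Hydraulic gradient: i = |Δh| / L = 7.80 / 273.2 = 0.0286.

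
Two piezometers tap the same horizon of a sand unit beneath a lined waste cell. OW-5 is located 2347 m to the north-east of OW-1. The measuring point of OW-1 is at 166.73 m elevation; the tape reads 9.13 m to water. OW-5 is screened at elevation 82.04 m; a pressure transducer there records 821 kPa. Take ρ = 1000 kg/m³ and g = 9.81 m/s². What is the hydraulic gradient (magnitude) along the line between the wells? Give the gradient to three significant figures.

i ≈ 0.00346

Total head at OW-1: h = 166.73 − 9.13 = 157.60 m.
Pressure head at OW-5: ψ = P/(ρg) = 821×1000 / (1000 × 9.81) = 83.69 m.
Total head at OW-5: h = z + ψ = 82.04 + 83.69 = 165.73 m.
Head difference: h(OW-1) − h(OW-5) = 157.60 − 165.73 = -8.13 m.
Hydraulic gradient: i = |Δh| / L = 8.13 / 2347 = 0.00346.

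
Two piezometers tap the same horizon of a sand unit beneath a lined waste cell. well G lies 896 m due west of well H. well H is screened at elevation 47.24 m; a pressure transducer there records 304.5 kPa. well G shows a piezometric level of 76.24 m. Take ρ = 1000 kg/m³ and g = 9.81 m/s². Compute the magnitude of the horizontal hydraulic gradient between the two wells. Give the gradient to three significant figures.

i ≈ 0.00228

Pressure head at well H: ψ = P/(ρg) = 304.5×1000 / (1000 × 9.81) = 31.04 m.
Total head at well H: h = z + ψ = 47.24 + 31.04 = 78.28 m.
Total head at well G: h = 76.24 m (water level in the piezometer is the total head).
Head difference: h(well H) − h(well G) = 78.28 − 76.24 = 2.04 m.
Hydraulic gradient: i = |Δh| / L = 2.04 / 896 = 0.00228.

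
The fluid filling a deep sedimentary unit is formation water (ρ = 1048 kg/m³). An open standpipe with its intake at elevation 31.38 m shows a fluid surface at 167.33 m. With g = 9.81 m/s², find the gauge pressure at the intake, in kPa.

Pressure head ψ = h − z = 167.33 − 31.38 = 135.95 m.
P = ρgψ = 1048 × 9.81 × 135.95 = 1397686 Pa ≈ 1400 kPa.

P ≈ 1400 kPa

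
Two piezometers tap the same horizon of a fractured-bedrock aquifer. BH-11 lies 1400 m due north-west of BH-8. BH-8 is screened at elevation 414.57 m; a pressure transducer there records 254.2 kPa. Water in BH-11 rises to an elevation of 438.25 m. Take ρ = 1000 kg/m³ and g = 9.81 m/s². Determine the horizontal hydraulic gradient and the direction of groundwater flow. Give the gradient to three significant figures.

Pressure head at BH-8: ψ = P/(ρg) = 254.2×1000 / (1000 × 9.81) = 25.91 m.
Total head at BH-8: h = z + ψ = 414.57 + 25.91 = 440.48 m.
Total head at BH-11: h = 438.25 m (water level in the piezometer is the total head).
Head difference: h(BH-8) − h(BH-11) = 440.48 − 438.25 = 2.23 m.
Hydraulic gradient: i = |Δh| / L = 2.23 / 1400 = 0.00159.
Flow is from higher to lower head: from BH-8 toward BH-11, i.e. toward the north-west.

i ≈ 0.00159; groundwater flows toward the north-west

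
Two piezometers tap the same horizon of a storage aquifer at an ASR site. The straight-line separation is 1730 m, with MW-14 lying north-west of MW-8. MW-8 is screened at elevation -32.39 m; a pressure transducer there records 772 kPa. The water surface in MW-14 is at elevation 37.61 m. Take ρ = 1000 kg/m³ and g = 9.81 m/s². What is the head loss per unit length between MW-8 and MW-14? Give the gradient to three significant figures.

i ≈ 0.00503 m/m

Pressure head at MW-8: ψ = P/(ρg) = 772×1000 / (1000 × 9.81) = 78.70 m.
Total head at MW-8: h = z + ψ = -32.39 + 78.70 = 46.31 m.
Total head at MW-14: h = 37.61 m (water level in the piezometer is the total head).
Head difference: h(MW-8) − h(MW-14) = 46.31 − 37.61 = 8.70 m.
Hydraulic gradient: i = |Δh| / L = 8.70 / 1730 = 0.00503.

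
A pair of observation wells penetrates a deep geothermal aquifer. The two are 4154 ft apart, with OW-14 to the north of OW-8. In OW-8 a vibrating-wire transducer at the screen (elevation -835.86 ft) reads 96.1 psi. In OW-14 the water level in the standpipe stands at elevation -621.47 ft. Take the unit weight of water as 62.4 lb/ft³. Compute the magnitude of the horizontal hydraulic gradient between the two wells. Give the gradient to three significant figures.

i ≈ 0.00178

Pressure head at OW-8: ψ = 144·P/γ = 144 × 96.1 / 62.4 = 221.77 ft.
Total head at OW-8: h = z + ψ = -835.86 + 221.77 = -614.09 ft.
Total head at OW-14: h = -621.47 ft (water level in the piezometer is the total head).
Head difference: h(OW-8) − h(OW-14) = -614.09 − (-621.47) = 7.38 ft.
Hydraulic gradient: i = |Δh| / L = 7.38 / 4154 = 0.00178.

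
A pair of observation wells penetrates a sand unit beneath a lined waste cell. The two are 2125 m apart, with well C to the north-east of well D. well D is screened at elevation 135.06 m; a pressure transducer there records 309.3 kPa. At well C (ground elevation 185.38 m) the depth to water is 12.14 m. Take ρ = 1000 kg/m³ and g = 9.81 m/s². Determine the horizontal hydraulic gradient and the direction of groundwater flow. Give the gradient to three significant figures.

i ≈ 0.00313; groundwater flows toward the south-west

Pressure head at well D: ψ = P/(ρg) = 309.3×1000 / (1000 × 9.81) = 31.53 m.
Total head at well D: h = z + ψ = 135.06 + 31.53 = 166.59 m.
Total head at well C: h = 185.38 − 12.14 = 173.24 m.
Head difference: h(well D) − h(well C) = 166.59 − 173.24 = -6.65 m.
Hydraulic gradient: i = |Δh| / L = 6.65 / 2125 = 0.00313.
Flow is from higher to lower head: from well C toward well D, i.e. toward the south-west.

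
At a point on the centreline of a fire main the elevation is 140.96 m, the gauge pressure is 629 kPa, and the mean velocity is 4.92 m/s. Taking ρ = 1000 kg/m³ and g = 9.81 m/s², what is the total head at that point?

Pressure head ψ = P/(ρg) = 629×1000 / (1000 × 9.81) = 64.12 m.
Velocity head = v²/(2g) = 4.92² / (2 × 9.81) = 1.234 m.
h = z + ψ + v²/(2g) = 140.96 + 64.12 + 1.234 = 206.31 m.

h ≈ 206.31 m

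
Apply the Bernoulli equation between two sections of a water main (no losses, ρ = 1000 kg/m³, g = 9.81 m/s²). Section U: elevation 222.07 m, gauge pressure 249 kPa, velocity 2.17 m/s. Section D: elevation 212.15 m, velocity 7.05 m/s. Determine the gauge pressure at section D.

P₂ ≈ 324 kPa

Pressure head at U: ψ₁ = P₁/(ρg) = 249×1000 / (1000 × 9.81) = 25.38 m.
Velocity heads: v₁²/2g = 2.17²/19.62 = 0.240 m; v₂²/2g = 7.05²/19.62 = 2.533 m.
Total head H = z₁ + ψ₁ + v₁²/2g = 222.07 + 25.38 + 0.240 = 247.69 m.
ψ₂ = H − z₂ − v₂²/2g = 247.69 − 212.15 − 2.533 = 33.01 m.
P₂ = ρgψ₂ = 1000 × 9.81 × 33.01 ≈ 324 kPa.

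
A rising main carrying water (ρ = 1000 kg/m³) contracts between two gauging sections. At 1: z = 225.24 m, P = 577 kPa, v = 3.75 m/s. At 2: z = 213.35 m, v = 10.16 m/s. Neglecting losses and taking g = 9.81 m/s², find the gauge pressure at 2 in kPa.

P₂ ≈ 649 kPa

Pressure head at 1: ψ₁ = P₁/(ρg) = 577×1000 / (1000 × 9.81) = 58.82 m.
Velocity heads: v₁²/2g = 3.75²/19.62 = 0.717 m; v₂²/2g = 10.16²/19.62 = 5.261 m.
Total head H = z₁ + ψ₁ + v₁²/2g = 225.24 + 58.82 + 0.717 = 284.78 m.
ψ₂ = H − z₂ − v₂²/2g = 284.78 − 213.35 − 5.261 = 66.17 m.
P₂ = ρgψ₂ = 1000 × 9.81 × 66.17 ≈ 649 kPa.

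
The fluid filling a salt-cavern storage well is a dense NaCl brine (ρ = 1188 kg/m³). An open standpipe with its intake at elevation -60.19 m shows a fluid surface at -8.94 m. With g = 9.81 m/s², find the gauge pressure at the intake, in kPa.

P ≈ 597 kPa

Pressure head ψ = h − z = -8.94 − (-60.19) = 51.25 m.
P = ρgψ = 1188 × 9.81 × 51.25 = 597282 Pa ≈ 597 kPa.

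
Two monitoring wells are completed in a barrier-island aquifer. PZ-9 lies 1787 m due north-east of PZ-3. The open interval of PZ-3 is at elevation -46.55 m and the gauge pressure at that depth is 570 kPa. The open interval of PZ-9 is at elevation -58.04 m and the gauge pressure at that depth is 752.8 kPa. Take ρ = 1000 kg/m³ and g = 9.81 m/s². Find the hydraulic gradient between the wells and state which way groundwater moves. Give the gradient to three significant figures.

i ≈ 0.00400; groundwater flows toward the south-west

Pressure head at PZ-3: ψ = P/(ρg) = 570×1000 / (1000 × 9.81) = 58.10 m.
Total head at PZ-3: h = z + ψ = -46.55 + 58.10 = 11.55 m.
Pressure head at PZ-9: ψ = P/(ρg) = 752.8×1000 / (1000 × 9.81) = 76.74 m.
Total head at PZ-9: h = z + ψ = -58.04 + 76.74 = 18.70 m.
Head difference: h(PZ-3) − h(PZ-9) = 11.55 − 18.70 = -7.15 m.
Hydraulic gradient: i = |Δh| / L = 7.15 / 1787 = 0.00400.
Flow is from higher to lower head: from PZ-9 toward PZ-3, i.e. toward the south-west.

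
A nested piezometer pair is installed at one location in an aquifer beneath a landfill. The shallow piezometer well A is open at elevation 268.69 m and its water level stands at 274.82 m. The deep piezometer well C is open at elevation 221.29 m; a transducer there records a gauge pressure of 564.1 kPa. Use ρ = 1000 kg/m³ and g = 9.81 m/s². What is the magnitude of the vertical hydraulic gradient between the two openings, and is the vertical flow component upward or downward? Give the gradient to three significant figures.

|i_v| ≈ 0.0838; vertical flow is upward

Total head at well A: h = 274.82 m (water level in the standpipe).
Pressure head at well C: ψ = P/(ρg) = 564.1×1000 / (1000 × 9.81) = 57.50 m.
Total head at well C: h = z + ψ = 221.29 + 57.50 = 278.79 m.
Δh = h(well A) − h(well C) = 274.82 − 278.79 = -3.97 m.
Vertical separation Δz = 268.69 − 221.29 = 47.40 m.
|i_v| = |Δh| / Δz = 3.97 / 47.40 = 0.0838.
Head is higher in the deep piezometer, so vertical flow is upward (discharge condition).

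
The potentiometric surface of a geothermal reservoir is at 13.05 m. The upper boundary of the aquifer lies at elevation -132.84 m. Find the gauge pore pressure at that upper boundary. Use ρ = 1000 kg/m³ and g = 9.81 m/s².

P ≈ 1430 kPa

Pressure head at the aquifer top: ψ = h − z = 13.05 − (-132.84) = 145.89 m.
P = ρgψ = 1000 × 9.81 × 145.89 = 1431181 Pa ≈ 1430 kPa.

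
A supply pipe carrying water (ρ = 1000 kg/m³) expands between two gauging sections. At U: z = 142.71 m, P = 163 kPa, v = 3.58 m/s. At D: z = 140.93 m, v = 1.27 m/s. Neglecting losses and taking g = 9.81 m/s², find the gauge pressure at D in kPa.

P₂ ≈ 186 kPa

Pressure head at U: ψ₁ = P₁/(ρg) = 163×1000 / (1000 × 9.81) = 16.62 m.
Velocity heads: v₁²/2g = 3.58²/19.62 = 0.653 m; v₂²/2g = 1.27²/19.62 = 0.082 m.
Total head H = z₁ + ψ₁ + v₁²/2g = 142.71 + 16.62 + 0.653 = 159.98 m.
ψ₂ = H − z₂ − v₂²/2g = 159.98 − 140.93 − 0.082 = 18.97 m.
P₂ = ρgψ₂ = 1000 × 9.81 × 18.97 ≈ 186 kPa.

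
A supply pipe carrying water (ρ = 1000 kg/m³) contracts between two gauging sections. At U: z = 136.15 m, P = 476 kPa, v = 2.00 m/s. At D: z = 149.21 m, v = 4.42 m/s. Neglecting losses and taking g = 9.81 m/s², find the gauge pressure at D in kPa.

Pressure head at U: ψ₁ = P₁/(ρg) = 476×1000 / (1000 × 9.81) = 48.52 m.
Velocity heads: v₁²/2g = 2.00²/19.62 = 0.204 m; v₂²/2g = 4.42²/19.62 = 0.996 m.
Total head H = z₁ + ψ₁ + v₁²/2g = 136.15 + 48.52 + 0.204 = 184.87 m.
ψ₂ = H − z₂ − v₂²/2g = 184.87 − 149.21 − 0.996 = 34.66 m.
P₂ = ρgψ₂ = 1000 × 9.81 × 34.66 ≈ 340 kPa.

P₂ ≈ 340 kPa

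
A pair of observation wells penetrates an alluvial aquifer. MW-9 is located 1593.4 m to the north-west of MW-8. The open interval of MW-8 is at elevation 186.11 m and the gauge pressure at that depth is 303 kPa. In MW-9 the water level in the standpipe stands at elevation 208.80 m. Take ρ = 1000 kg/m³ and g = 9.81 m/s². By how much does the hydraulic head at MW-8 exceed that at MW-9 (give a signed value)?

Δh ≈ 8.20 m

Pressure head at MW-8: ψ = P/(ρg) = 303×1000 / (1000 × 9.81) = 30.89 m.
Total head at MW-8: h = z + ψ = 186.11 + 30.89 = 217.00 m.
Total head at MW-9: h = 208.80 m (water level in the piezometer is the total head).
Head difference: h(MW-8) − h(MW-9) = 217.00 − 208.80 = 8.20 m.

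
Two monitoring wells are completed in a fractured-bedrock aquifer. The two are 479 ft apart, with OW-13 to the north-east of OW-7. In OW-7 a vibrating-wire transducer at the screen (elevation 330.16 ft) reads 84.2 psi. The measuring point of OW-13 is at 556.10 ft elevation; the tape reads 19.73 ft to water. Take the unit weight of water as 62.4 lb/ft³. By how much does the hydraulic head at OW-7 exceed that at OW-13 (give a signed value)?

Δh ≈ -11.90 ft

Pressure head at OW-7: ψ = 144·P/γ = 144 × 84.2 / 62.4 = 194.31 ft.
Total head at OW-7: h = z + ψ = 330.16 + 194.31 = 524.47 ft.
Total head at OW-13: h = 556.10 − 19.73 = 536.37 ft.
Head difference: h(OW-7) − h(OW-13) = 524.47 − 536.37 = -11.90 ft.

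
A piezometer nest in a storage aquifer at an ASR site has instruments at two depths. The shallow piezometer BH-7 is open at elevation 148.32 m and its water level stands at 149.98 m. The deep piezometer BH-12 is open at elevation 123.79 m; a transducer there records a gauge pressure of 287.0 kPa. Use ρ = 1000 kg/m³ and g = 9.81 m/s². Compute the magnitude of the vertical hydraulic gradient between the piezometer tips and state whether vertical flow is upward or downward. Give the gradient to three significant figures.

|i_v| ≈ 0.125; vertical flow is upward

Total head at BH-7: h = 149.98 m (water level in the standpipe).
Pressure head at BH-12: ψ = P/(ρg) = 287.0×1000 / (1000 × 9.81) = 29.26 m.
Total head at BH-12: h = z + ψ = 123.79 + 29.26 = 153.05 m.
Δh = h(BH-7) − h(BH-12) = 149.98 − 153.05 = -3.07 m.
Vertical separation Δz = 148.32 − 123.79 = 24.53 m.
|i_v| = |Δh| / Δz = 3.07 / 24.53 = 0.125.
Head is higher in the deep piezometer, so vertical flow is upward (discharge condition).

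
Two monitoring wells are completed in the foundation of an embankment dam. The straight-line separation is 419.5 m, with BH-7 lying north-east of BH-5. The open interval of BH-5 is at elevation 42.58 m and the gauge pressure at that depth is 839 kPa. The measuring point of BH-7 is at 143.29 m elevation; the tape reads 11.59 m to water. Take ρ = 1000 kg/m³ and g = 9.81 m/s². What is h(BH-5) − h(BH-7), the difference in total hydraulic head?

Δh ≈ -3.60 m

Pressure head at BH-5: ψ = P/(ρg) = 839×1000 / (1000 × 9.81) = 85.52 m.
Total head at BH-5: h = z + ψ = 42.58 + 85.52 = 128.10 m.
Total head at BH-7: h = 143.29 − 11.59 = 131.70 m.
Head difference: h(BH-5) − h(BH-7) = 128.10 − 131.70 = -3.60 m.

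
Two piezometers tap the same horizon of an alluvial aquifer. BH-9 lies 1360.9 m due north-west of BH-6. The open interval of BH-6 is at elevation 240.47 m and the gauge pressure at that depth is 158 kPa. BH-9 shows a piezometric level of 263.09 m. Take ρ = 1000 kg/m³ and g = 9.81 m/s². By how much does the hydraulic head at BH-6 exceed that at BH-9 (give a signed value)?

Δh ≈ -6.51 m

Pressure head at BH-6: ψ = P/(ρg) = 158×1000 / (1000 × 9.81) = 16.11 m.
Total head at BH-6: h = z + ψ = 240.47 + 16.11 = 256.58 m.
Total head at BH-9: h = 263.09 m (water level in the piezometer is the total head).
Head difference: h(BH-6) − h(BH-9) = 256.58 − 263.09 = -6.51 m.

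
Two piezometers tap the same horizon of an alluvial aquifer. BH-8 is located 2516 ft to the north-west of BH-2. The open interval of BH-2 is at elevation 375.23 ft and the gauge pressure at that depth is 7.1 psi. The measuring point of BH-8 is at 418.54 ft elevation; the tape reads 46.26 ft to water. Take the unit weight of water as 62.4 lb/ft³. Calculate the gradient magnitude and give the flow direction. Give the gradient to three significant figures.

Pressure head at BH-2: ψ = 144·P/γ = 144 × 7.1 / 62.4 = 16.38 ft.
Total head at BH-2: h = z + ψ = 375.23 + 16.38 = 391.61 ft.
Total head at BH-8: h = 418.54 − 46.26 = 372.28 ft.
Head difference: h(BH-2) − h(BH-8) = 391.61 − 372.28 = 19.33 ft.
Hydraulic gradient: i = |Δh| / L = 19.33 / 2516 = 0.00768.
Flow is from higher to lower head: from BH-2 toward BH-8, i.e. toward the north-west.

i ≈ 0.00768; groundwater flows toward the north-west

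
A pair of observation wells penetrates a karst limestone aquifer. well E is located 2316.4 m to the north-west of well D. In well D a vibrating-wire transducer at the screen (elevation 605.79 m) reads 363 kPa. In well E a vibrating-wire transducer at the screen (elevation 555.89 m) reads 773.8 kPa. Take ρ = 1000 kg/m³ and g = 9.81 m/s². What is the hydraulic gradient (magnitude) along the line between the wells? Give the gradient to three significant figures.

i ≈ 0.00346

Pressure head at well D: ψ = P/(ρg) = 363×1000 / (1000 × 9.81) = 37.00 m.
Total head at well D: h = z + ψ = 605.79 + 37.00 = 642.79 m.
Pressure head at well E: ψ = P/(ρg) = 773.8×1000 / (1000 × 9.81) = 78.88 m.
Total head at well E: h = z + ψ = 555.89 + 78.88 = 634.77 m.
Head difference: h(well D) − h(well E) = 642.79 − 634.77 = 8.02 m.
Hydraulic gradient: i = |Δh| / L = 8.02 / 2316.4 = 0.00346.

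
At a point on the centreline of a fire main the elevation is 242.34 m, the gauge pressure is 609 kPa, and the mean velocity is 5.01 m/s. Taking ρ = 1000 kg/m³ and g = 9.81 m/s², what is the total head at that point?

Pressure head ψ = P/(ρg) = 609×1000 / (1000 × 9.81) = 62.08 m.
Velocity head = v²/(2g) = 5.01² / (2 × 9.81) = 1.279 m.
h = z + ψ + v²/(2g) = 242.34 + 62.08 + 1.279 = 305.70 m.

h ≈ 305.70 m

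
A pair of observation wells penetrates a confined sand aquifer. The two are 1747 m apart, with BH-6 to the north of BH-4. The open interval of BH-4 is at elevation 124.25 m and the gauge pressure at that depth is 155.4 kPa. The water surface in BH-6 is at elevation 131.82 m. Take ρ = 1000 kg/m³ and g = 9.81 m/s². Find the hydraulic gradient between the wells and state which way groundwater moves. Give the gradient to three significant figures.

i ≈ 0.00473; groundwater flows toward the north

Pressure head at BH-4: ψ = P/(ρg) = 155.4×1000 / (1000 × 9.81) = 15.84 m.
Total head at BH-4: h = z + ψ = 124.25 + 15.84 = 140.09 m.
Total head at BH-6: h = 131.82 m (water level in the piezometer is the total head).
Head difference: h(BH-4) − h(BH-6) = 140.09 − 131.82 = 8.27 m.
Hydraulic gradient: i = |Δh| / L = 8.27 / 1747 = 0.00473.
Flow is from higher to lower head: from BH-4 toward BH-6, i.e. toward the north.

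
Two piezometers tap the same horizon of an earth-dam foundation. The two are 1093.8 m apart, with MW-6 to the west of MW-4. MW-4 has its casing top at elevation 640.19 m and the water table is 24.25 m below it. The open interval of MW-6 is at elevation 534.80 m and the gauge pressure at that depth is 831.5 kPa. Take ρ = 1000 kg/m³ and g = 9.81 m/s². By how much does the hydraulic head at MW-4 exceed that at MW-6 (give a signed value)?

Δh ≈ -3.62 m

Total head at MW-4: h = 640.19 − 24.25 = 615.94 m.
Pressure head at MW-6: ψ = P/(ρg) = 831.5×1000 / (1000 × 9.81) = 84.76 m.
Total head at MW-6: h = z + ψ = 534.80 + 84.76 = 619.56 m.
Head difference: h(MW-4) − h(MW-6) = 615.94 − 619.56 = -3.62 m.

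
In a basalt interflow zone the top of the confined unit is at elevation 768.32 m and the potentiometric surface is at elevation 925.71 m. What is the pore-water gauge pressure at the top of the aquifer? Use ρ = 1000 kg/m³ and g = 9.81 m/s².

Pressure head at the aquifer top: ψ = h − z = 925.71 − 768.32 = 157.39 m.
P = ρgψ = 1000 × 9.81 × 157.39 = 1543996 Pa ≈ 1540 kPa.

P ≈ 1540 kPa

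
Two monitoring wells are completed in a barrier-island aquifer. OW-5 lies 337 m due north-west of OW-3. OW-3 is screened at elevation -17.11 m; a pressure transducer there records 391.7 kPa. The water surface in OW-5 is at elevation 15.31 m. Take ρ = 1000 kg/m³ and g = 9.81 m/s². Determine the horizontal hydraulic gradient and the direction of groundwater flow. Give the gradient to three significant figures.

Pressure head at OW-3: ψ = P/(ρg) = 391.7×1000 / (1000 × 9.81) = 39.93 m.
Total head at OW-3: h = z + ψ = -17.11 + 39.93 = 22.82 m.
Total head at OW-5: h = 15.31 m (water level in the piezometer is the total head).
Head difference: h(OW-3) − h(OW-5) = 22.82 − 15.31 = 7.51 m.
Hydraulic gradient: i = |Δh| / L = 7.51 / 337 = 0.0223.
Flow is from higher to lower head: from OW-3 toward OW-5, i.e. toward the north-west.

i ≈ 0.0223; groundwater flows toward the north-west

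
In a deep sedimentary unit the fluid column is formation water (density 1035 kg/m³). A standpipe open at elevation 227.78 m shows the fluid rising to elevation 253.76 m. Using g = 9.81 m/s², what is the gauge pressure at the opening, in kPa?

P ≈ 264 kPa

Pressure head ψ = h − z = 253.76 − 227.78 = 25.98 m.
P = ρgψ = 1035 × 9.81 × 25.98 = 263784 Pa ≈ 264 kPa.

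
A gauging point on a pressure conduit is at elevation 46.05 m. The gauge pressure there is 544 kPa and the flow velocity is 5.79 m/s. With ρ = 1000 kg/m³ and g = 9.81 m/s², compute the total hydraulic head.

Pressure head ψ = P/(ρg) = 544×1000 / (1000 × 9.81) = 55.45 m.
Velocity head = v²/(2g) = 5.79² / (2 × 9.81) = 1.709 m.
h = z + ψ + v²/(2g) = 46.05 + 55.45 + 1.709 = 103.21 m.

h ≈ 103.21 m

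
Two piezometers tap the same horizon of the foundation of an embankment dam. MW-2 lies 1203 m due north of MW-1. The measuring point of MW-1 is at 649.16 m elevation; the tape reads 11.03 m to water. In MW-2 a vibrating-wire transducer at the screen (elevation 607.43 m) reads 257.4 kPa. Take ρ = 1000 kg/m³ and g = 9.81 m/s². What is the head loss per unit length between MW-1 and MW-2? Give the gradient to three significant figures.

i ≈ 0.00371 m/m

Total head at MW-1: h = 649.16 − 11.03 = 638.13 m.
Pressure head at MW-2: ψ = P/(ρg) = 257.4×1000 / (1000 × 9.81) = 26.24 m.
Total head at MW-2: h = z + ψ = 607.43 + 26.24 = 633.67 m.
Head difference: h(MW-1) − h(MW-2) = 638.13 − 633.67 = 4.46 m.
Hydraulic gradient: i = |Δh| / L = 4.46 / 1203 = 0.00371.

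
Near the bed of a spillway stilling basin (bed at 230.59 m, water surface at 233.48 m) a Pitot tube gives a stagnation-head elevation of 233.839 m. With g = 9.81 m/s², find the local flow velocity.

Near the bed, under hydrostatic conditions, the piezometric head (z + ψ) equals the free-surface elevation, 233.48 m.
Velocity head = total − piezometric = 233.839 − 233.48 = 0.359 m.
v = √(2g·h_v) = √(2 × 9.81 × 0.359) = 2.65 m/s.

v ≈ 2.65 m/s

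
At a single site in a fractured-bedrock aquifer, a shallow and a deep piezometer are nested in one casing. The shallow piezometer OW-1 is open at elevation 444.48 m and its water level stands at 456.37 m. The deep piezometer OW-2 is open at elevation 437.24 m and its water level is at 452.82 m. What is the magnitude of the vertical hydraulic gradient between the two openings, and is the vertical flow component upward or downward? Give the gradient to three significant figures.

|i_v| ≈ 0.490; vertical flow is downward

Total head at OW-1: h = 456.37 m (water level in the standpipe).
Total head at OW-2: h = 452.82 m.
Δh = h(OW-1) − h(OW-2) = 456.37 − 452.82 = 3.55 m.
Vertical separation Δz = 444.48 − 437.24 = 7.24 m.
|i_v| = |Δh| / Δz = 3.55 / 7.24 = 0.490.
Head is higher in the shallow piezometer, so vertical flow is downward (recharge condition).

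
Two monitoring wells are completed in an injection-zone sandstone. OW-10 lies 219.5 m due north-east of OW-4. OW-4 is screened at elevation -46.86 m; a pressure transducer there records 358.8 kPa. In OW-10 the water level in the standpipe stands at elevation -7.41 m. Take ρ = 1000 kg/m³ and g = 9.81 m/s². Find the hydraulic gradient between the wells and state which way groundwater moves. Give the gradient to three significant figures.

i ≈ 0.0131; groundwater flows toward the south-west

Pressure head at OW-4: ψ = P/(ρg) = 358.8×1000 / (1000 × 9.81) = 36.57 m.
Total head at OW-4: h = z + ψ = -46.86 + 36.57 = -10.29 m.
Total head at OW-10: h = -7.41 m (water level in the piezometer is the total head).
Head difference: h(OW-4) − h(OW-10) = -10.29 − (-7.41) = -2.88 m.
Hydraulic gradient: i = |Δh| / L = 2.88 / 219.5 = 0.0131.
Flow is from higher to lower head: from OW-10 toward OW-4, i.e. toward the south-west.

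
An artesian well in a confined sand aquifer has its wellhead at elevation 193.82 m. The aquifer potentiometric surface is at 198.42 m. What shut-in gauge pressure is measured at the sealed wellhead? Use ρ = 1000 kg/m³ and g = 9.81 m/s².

P ≈ 45.1 kPa

Head above the cap: Δh = 198.42 − 193.82 = 4.60 m.
P = ρgΔh = 1000 × 9.81 × 4.60 = 45126 Pa ≈ 45.1 kPa.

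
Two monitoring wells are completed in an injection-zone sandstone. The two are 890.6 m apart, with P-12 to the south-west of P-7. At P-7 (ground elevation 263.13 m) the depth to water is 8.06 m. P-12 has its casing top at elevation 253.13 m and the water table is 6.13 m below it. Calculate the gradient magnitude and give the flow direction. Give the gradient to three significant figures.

Total head at P-7: h = 263.13 − 8.06 = 255.07 m.
Total head at P-12: h = 253.13 − 6.13 = 247.00 m.
Head difference: h(P-7) − h(P-12) = 255.07 − 247.00 = 8.07 m.
Hydraulic gradient: i = |Δh| / L = 8.07 / 890.6 = 0.00906.
Flow is from higher to lower head: from P-7 toward P-12, i.e. toward the south-west.

i ≈ 0.00906; groundwater flows toward the south-west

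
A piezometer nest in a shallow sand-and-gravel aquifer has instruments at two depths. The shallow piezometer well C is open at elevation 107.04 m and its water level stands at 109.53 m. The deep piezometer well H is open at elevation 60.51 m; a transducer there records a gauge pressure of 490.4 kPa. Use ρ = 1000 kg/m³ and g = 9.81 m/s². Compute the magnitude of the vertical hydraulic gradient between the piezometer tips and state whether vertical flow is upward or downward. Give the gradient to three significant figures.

|i_v| ≈ 0.0208; vertical flow is upward

Total head at well C: h = 109.53 m (water level in the standpipe).
Pressure head at well H: ψ = P/(ρg) = 490.4×1000 / (1000 × 9.81) = 49.99 m.
Total head at well H: h = z + ψ = 60.51 + 49.99 = 110.50 m.
Δh = h(well C) − h(well H) = 109.53 − 110.50 = -0.97 m.
Vertical separation Δz = 107.04 − 60.51 = 46.53 m.
|i_v| = |Δh| / Δz = 0.97 / 46.53 = 0.0208.
Head is higher in the deep piezometer, so vertical flow is upward (discharge condition).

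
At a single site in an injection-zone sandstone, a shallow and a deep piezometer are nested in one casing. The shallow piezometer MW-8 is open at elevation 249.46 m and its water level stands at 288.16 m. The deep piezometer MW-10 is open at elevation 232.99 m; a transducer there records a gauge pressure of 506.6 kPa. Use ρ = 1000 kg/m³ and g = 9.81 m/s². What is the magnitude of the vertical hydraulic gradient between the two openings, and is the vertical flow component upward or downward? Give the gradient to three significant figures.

Total head at MW-8: h = 288.16 m (water level in the standpipe).
Pressure head at MW-10: ψ = P/(ρg) = 506.6×1000 / (1000 × 9.81) = 51.64 m.
Total head at MW-10: h = z + ψ = 232.99 + 51.64 = 284.63 m.
Δh = h(MW-8) − h(MW-10) = 288.16 − 284.63 = 3.53 m.
Vertical separation Δz = 249.46 − 232.99 = 16.47 m.
|i_v| = |Δh| / Δz = 3.53 / 16.47 = 0.214.
Head is higher in the shallow piezometer, so vertical flow is downward (recharge condition).

|i_v| ≈ 0.214; vertical flow is downward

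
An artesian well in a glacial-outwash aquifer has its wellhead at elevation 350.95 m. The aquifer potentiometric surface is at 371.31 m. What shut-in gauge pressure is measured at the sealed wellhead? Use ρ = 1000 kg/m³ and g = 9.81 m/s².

P ≈ 200 kPa

Head above the cap: Δh = 371.31 − 350.95 = 20.36 m.
P = ρgΔh = 1000 × 9.81 × 20.36 = 199732 Pa ≈ 200 kPa.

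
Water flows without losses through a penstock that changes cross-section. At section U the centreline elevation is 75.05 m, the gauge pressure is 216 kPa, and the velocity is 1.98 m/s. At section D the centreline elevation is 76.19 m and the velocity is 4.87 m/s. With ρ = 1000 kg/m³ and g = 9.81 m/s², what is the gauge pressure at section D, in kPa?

Pressure head at U: ψ₁ = P₁/(ρg) = 216×1000 / (1000 × 9.81) = 22.02 m.
Velocity heads: v₁²/2g = 1.98²/19.62 = 0.200 m; v₂²/2g = 4.87²/19.62 = 1.209 m.
Total head H = z₁ + ψ₁ + v₁²/2g = 75.05 + 22.02 + 0.200 = 97.27 m.
ψ₂ = H − z₂ − v₂²/2g = 97.27 − 76.19 − 1.209 = 19.87 m.
P₂ = ρgψ₂ = 1000 × 9.81 × 19.87 ≈ 195 kPa.

P₂ ≈ 195 kPa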